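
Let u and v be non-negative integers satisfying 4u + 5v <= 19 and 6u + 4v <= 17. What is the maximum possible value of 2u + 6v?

18

(u,v)=(0,3): 4·0+5·3=15≤19, 6·0+4·3=12≤17, objective 18.
(u,v)=(1,2): 4·1+5·2=14≤19, 6·1+4·2=14≤17, objective 14.
Maximum is 18 at (u,v)=(0,3).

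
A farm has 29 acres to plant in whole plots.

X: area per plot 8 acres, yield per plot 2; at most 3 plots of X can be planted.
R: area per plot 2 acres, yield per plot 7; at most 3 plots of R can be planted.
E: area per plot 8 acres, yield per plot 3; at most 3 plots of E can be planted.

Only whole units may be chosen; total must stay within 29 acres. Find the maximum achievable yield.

1×X, 3×R, and 1×E: area 22 ≤ 29, yield 1·2 + 3·7 + 1·3 = 26.
3×R and 2×E: area 22 ≤ 29, yield 3·7 + 2·3 = 27.
Best is 27.

27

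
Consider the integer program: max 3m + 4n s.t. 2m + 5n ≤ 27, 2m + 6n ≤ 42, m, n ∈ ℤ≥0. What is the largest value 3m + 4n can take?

(m,n)=(13,0): 2·13+5·0=26≤27, 2·13+6·0=26≤42, objective 39.
(m,n)=(12,0): 2·12+5·0=24≤27, 2·12+6·0=24≤42, objective 36.
Maximum is 39 at (m,n)=(13,0).

39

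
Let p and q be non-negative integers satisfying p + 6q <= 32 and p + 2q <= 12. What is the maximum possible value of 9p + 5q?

(p,q)=(12,0): 1·12+6·0=12≤32, 1·12+2·0=12≤12, objective 108.
(p,q)=(11,0): 1·11+6·0=11≤32, 1·11+2·0=11≤12, objective 99.
Maximum is 108 at (p,q)=(12,0).

108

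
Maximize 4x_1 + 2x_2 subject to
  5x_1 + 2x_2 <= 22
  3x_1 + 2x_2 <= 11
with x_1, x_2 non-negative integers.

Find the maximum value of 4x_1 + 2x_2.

14

Relaxing integrality, the LP optimum is 14.67 at (x_1,x_2) = (3.67, 0), which is not an integer point.
(x_1,x_2)=(3,1): 5·3+2·1=17≤22, 3·3+2·1=11≤11, objective 14.
(x_1,x_2)=(3,0): 5·3+2·0=15≤22, 3·3+2·0=9≤11, objective 12.
(x_1,x_2)=(2,2): 5·2+2·2=14≤22, 3·2+2·2=10≤11, objective 12.
The best lattice point is (3,1), giving 14.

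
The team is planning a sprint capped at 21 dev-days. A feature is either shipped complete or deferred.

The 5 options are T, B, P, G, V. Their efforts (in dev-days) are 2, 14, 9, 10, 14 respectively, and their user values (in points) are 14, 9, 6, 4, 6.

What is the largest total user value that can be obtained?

24

This is an integer program with binary decision variables.
Allowing fractional choices, the relaxed optimum would be about 26.4, but features are indivisible.
T + P + G: effort 2 + 9 + 10 = 21 ≤ 21, user value 14 + 6 + 4 = 24.
T + B: effort 2 + 14 = 16 ≤ 21, user value 14 + 9 = 23.
Best is T, P, and G with total user value 24.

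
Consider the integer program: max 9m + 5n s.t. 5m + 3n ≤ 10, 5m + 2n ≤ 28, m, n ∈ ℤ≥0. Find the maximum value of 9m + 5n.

18

(m,n)=(2,0): 5·2+3·0=10≤10, 5·2+2·0=10≤28, objective 18.
(m,n)=(1,1): 5·1+3·1=8≤10, 5·1+2·1=7≤28, objective 14.
(m,n)=(1,0): 5·1+3·0=5≤10, 5·1+2·0=5≤28, objective 9.
No feasible integer point exceeds 18.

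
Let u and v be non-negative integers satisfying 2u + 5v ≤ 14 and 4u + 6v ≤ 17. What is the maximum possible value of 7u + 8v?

Relaxing integrality, the LP optimum is 29.75 at (u,v) = (4.25, 0), which is not an integer point.
(u,v)=(4,0): 2·4+5·0=8≤14, 4·4+6·0=16≤17, objective 28.
(u,v)=(3,0): 2·3+5·0=6≤14, 4·3+6·0=12≤17, objective 21.
Maximum is 28 at (u,v)=(4,0).

28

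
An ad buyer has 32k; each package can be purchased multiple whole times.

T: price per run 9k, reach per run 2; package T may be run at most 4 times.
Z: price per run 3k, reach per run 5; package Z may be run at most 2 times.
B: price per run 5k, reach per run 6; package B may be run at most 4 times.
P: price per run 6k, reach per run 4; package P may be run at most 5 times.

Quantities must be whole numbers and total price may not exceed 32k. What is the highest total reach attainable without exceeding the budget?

38

2×Z, 4×B, and 1×P: price 32 ≤ 32, reach 2·5 + 4·6 + 1·4 = 38.
2×Z and 4×B: price 26 ≤ 32, reach 2·5 + 4·6 = 34.
Best is 38.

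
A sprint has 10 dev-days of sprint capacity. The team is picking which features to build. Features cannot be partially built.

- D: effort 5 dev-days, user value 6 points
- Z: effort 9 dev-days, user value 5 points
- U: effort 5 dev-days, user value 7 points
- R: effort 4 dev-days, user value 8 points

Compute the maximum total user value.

Treat it as a binary knapsack problem.
D + U: effort 5 + 5 = 10 ≤ 10, user value 6 + 7 = 13.
U + R: effort 5 + 4 = 9 ≤ 10, user value 7 + 8 = 15.
D + R: effort 5 + 4 = 9 ≤ 10, user value 6 + 8 = 14.
Best is U and R with total user value 15.

15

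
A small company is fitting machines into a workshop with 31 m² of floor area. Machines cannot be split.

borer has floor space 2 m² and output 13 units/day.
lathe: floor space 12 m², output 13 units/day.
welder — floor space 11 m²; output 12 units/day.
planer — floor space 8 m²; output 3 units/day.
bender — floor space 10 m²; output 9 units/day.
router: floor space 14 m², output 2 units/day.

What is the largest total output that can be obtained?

38

Take borer, lathe, and welder: floor space 2 + 12 + 11 = 25 ≤ 31, output 13 + 13 + 12 = 38.
No other feasible combination does better.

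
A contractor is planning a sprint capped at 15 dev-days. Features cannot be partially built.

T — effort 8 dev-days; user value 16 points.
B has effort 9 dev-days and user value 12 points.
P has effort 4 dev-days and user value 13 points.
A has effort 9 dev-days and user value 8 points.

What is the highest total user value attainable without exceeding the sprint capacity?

29

B + P: effort 9 + 4 = 13 ≤ 15, user value 12 + 13 = 25.
T + P: effort 8 + 4 = 12 ≤ 15, user value 16 + 13 = 29.
P + A: effort 4 + 9 = 13 ≤ 15, user value 13 + 8 = 21.
Best is T and P with total user value 29.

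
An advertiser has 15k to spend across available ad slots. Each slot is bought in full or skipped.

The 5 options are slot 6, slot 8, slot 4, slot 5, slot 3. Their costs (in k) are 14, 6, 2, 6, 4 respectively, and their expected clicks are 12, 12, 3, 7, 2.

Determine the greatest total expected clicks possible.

22

This is a 0-1 knapsack instance.
Allowing fractional choices, the relaxed optimum would be about 22.9, but ad slots are indivisible.
slot 8 + slot 5: cost 6 + 6 = 12 ≤ 15, expected clicks 12 + 7 = 19.
slot 8 + slot 4 + slot 5: cost 6 + 2 + 6 = 14 ≤ 15, expected clicks 12 + 3 + 7 = 22.
Best is slot 8, slot 4, and slot 5 with total expected clicks 22.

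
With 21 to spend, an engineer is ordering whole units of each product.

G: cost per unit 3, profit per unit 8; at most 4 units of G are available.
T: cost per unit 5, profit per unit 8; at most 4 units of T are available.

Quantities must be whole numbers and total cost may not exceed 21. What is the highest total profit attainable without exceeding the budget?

Take 2×G and 3×T: cost 21 ≤ 21, profit 2·8 + 3·8 = 40.
No other integer combination yields more.

40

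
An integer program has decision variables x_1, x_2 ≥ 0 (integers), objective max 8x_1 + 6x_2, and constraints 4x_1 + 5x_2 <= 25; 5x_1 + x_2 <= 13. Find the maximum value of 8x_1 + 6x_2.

(x_1,x_2)=(2,3) is feasible, giving 34.
(x_1,x_2)=(1,4) is feasible, giving 32.
Maximum is 34 at (x_1,x_2)=(2,3).

34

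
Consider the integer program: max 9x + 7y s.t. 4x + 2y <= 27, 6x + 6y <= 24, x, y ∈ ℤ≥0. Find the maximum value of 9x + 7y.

36

(x,y)=(4,0): 4·4+2·0=16≤27, 6·4+6·0=24≤24, objective 36.
(x,y)=(3,1): 4·3+2·1=14≤27, 6·3+6·1=24≤24, objective 34.
Maximum is 36 at (x,y)=(4,0).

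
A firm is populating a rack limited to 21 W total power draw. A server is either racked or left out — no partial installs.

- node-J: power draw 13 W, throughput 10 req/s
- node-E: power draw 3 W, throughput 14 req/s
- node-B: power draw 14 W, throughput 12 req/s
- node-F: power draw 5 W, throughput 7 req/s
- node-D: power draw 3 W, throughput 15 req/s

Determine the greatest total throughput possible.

41

Allowing fractional choices, the relaxed optimum would be about 44.6, but servers are indivisible.
node-J + node-E + node-D: power draw 13 + 3 + 3 = 19 ≤ 21, throughput 10 + 14 + 15 = 39.
node-E + node-B + node-D: power draw 3 + 14 + 3 = 20 ≤ 21, throughput 14 + 12 + 15 = 41.
Best is node-E, node-B, and node-D with total throughput 41.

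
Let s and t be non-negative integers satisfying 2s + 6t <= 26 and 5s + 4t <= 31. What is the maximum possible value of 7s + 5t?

42

(s,t)=(6,0) is feasible, giving 42.
(s,t)=(5,1) is feasible, giving 40.
(s,t)=(5,0) is feasible, giving 35.
Maximum is 42 at (s,t)=(6,0).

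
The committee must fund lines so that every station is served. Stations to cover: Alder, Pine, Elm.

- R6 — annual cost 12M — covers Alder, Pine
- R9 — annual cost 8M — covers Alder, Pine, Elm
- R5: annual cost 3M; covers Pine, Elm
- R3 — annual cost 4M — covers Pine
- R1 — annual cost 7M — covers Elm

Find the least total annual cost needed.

8

The greedy cost-per-new-station heuristic would pick R5 and R9 for 11, but a cheaper cover exists.
R9 alone covers Alder, Pine, Elm — every station.
Total annual cost: 8.
No cover costs less than 8.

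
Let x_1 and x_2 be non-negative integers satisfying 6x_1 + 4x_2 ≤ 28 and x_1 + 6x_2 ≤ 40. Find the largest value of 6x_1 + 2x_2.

The continuous relaxation peaks at (4.67, 0) with value 28.00; rounding to a feasible lattice point costs some objective.
(x_1,x_2)=(4,1): 6·4+4·1=28≤28, 1·4+6·1=10≤40, objective 26.
(x_1,x_2)=(4,0): 6·4+4·0=24≤28, 1·4+6·0=4≤40, objective 24.
(x_1,x_2)=(3,2): 6·3+4·2=26≤28, 1·3+6·2=15≤40, objective 22.
The best lattice point is (4,1), giving 26.

26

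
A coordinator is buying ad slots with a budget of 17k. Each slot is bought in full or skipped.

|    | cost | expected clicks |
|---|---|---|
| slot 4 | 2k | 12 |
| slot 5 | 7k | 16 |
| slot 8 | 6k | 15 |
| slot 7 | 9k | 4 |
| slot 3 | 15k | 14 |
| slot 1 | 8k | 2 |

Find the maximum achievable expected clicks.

43

slot 4 + slot 8 + slot 7: cost 2 + 6 + 9 = 17 ≤ 17, expected clicks 12 + 15 + 4 = 31.
slot 4 + slot 5 + slot 8: cost 2 + 7 + 6 = 15 ≤ 17, expected clicks 12 + 16 + 15 = 43.
slot 5 + slot 8: cost 7 + 6 = 13 ≤ 17, expected clicks 16 + 15 = 31.
Best is slot 4, slot 5, and slot 8 with total expected clicks 43.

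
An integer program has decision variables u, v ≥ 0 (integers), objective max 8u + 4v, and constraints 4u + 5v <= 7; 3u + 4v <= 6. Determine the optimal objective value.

8

The continuous relaxation peaks at (1.75, 0) with value 14.00; rounding to a feasible lattice point costs some objective.
(u,v)=(1,0): 4·1+5·0=4≤7, 3·1+4·0=3≤6, objective 8.
(u,v)=(0,1): 4·0+5·1=5≤7, 3·0+4·1=4≤6, objective 4.
No feasible integer point exceeds 8.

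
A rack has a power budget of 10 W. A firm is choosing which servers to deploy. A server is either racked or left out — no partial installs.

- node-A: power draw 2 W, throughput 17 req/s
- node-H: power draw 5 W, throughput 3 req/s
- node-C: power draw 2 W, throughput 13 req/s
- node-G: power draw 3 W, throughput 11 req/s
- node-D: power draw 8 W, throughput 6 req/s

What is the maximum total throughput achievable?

Allowing fractional choices, the relaxed optimum would be about 43.2, but servers are indivisible.
node-A + node-H + node-C: power draw 2 + 5 + 2 = 9 ≤ 10, throughput 17 + 3 + 13 = 33.
node-A + node-C + node-G: power draw 2 + 2 + 3 = 7 ≤ 10, throughput 17 + 13 + 11 = 41.
Best is node-A, node-C, and node-G with total throughput 41.

41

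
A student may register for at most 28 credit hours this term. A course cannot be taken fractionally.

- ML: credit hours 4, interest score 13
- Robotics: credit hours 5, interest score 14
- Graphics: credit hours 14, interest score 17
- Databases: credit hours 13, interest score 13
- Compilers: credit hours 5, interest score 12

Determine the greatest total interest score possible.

ML + Robotics + Graphics: credit hours 4 + 5 + 14 = 23 ≤ 28, interest score 13 + 14 + 17 = 44.
ML + Robotics + Databases + Compilers: credit hours 4 + 5 + 13 + 5 = 27 ≤ 28, interest score 13 + 14 + 13 + 12 = 52.
ML + Robotics + Graphics + Compilers: credit hours 4 + 5 + 14 + 5 = 28 ≤ 28, interest score 13 + 14 + 17 + 12 = 56.
Best is ML, Robotics, Graphics, and Compilers with total interest score 56.

56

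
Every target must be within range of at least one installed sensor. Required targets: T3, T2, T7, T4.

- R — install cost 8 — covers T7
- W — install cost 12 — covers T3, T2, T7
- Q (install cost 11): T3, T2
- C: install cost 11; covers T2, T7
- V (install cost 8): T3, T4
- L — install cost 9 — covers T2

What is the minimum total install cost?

The greedy cost-per-new-target heuristic would pick W and V for 20, but a cheaper cover exists.
Choose C and V: together they cover T3, T2, T7, T4 — every target.
Total install cost: 11 + 8 = 19.
No cover costs less than 19.

19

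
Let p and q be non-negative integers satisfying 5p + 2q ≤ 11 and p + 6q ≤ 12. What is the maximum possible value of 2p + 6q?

The continuous relaxation peaks at (1.5, 1.75) with value 13.50; rounding to a feasible lattice point costs some objective.
(p,q)=(0,2) is feasible, giving 12.
(p,q)=(1,1) is feasible, giving 8.
(p,q)=(0,1) is feasible, giving 6.
No feasible integer point exceeds 12.

12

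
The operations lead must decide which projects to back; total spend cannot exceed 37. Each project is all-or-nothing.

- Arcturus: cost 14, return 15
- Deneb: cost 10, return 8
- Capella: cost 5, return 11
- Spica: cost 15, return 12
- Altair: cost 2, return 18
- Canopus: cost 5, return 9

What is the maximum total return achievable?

Deneb + Capella + Spica + Altair + Canopus: cost 10 + 5 + 15 + 2 + 5 = 37 ≤ 37, return 8 + 11 + 12 + 18 + 9 = 58.
Arcturus + Deneb + Capella + Altair + Canopus: cost 14 + 10 + 5 + 2 + 5 = 36 ≤ 37, return 15 + 8 + 11 + 18 + 9 = 61.
Best is Arcturus, Deneb, Capella, Altair, and Canopus with total return 61.

61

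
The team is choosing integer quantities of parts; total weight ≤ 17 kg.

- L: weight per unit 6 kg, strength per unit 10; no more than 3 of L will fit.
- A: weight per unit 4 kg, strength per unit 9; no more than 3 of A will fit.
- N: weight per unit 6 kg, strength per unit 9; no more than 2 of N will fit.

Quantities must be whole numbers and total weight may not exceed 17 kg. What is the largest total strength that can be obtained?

29

1×L, 1×A, and 1×N: weight 16 ≤ 17, strength 1·10 + 1·9 + 1·9 = 28.
2×L and 1×A: weight 16 ≤ 17, strength 2·10 + 1·9 = 29.
Best is 29.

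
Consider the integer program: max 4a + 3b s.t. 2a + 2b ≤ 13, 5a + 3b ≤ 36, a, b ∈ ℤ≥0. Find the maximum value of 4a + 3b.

24

The continuous relaxation peaks at (6.5, 0) with value 26.00; rounding to a feasible lattice point costs some objective.
(a,b)=(6,0): 2·6+2·0=12≤13, 5·6+3·0=30≤36, objective 24.
(a,b)=(5,1): 2·5+2·1=12≤13, 5·5+3·1=28≤36, objective 23.
(a,b)=(5,0): 2·5+2·0=10≤13, 5·5+3·0=25≤36, objective 20.
The best lattice point is (6,0), giving 24.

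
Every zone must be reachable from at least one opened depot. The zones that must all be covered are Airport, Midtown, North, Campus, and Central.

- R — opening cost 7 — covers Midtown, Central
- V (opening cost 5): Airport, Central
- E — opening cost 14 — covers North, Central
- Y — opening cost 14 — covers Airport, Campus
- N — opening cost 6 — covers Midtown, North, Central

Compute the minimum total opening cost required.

This is an integer covering problem.
The greedy cost-per-new-zone heuristic would pick N, V, and Y for 25, but a cheaper cover exists.
Choose Y and N: together they cover Airport, Midtown, North, Campus, Central — every zone.
Total opening cost: 14 + 6 = 20.
No cover costs less than 20.

20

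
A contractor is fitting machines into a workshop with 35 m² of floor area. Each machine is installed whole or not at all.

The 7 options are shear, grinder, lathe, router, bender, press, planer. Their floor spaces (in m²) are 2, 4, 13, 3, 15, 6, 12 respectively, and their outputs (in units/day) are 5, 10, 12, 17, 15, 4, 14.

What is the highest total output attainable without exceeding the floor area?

Take shear, grinder, lathe, router, and planer: floor space 2 + 4 + 13 + 3 + 12 = 34 ≤ 35, output 5 + 10 + 12 + 17 + 14 = 58.
No other feasible combination does better.

58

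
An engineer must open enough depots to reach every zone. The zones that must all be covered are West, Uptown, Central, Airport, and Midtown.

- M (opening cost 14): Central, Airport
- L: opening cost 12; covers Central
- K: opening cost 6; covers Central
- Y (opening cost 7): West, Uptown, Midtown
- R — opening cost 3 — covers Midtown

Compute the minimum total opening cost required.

21

The greedy cost-per-new-zone heuristic would pick Y, K, and M for 27, but a cheaper cover exists.
Choose M and Y: together they cover West, Uptown, Central, Airport, Midtown — every zone.
Total opening cost: 14 + 7 = 21.
No cover costs less than 21.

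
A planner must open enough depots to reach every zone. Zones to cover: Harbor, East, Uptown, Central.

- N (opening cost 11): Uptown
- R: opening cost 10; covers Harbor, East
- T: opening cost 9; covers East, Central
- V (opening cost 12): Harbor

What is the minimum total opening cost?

Choose N, R, and T: together they cover Harbor, East, Uptown, Central — every zone.
Total opening cost: 11 + 10 + 9 = 30.

30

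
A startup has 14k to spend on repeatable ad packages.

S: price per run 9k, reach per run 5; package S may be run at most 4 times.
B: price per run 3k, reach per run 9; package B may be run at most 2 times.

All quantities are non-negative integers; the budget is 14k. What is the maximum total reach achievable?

B has the best ratio (9/3); taking only B gives at most 2×9 = 18 (stopped by the supply cap of 2).
Optimal: 2×B: price 6 ≤ 14, reach 2·9 = 18.

18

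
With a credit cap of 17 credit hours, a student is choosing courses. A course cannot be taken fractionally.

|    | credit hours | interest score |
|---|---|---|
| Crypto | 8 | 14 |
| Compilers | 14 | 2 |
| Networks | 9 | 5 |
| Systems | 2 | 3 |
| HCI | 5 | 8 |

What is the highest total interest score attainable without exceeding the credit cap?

Allowing fractional choices, the relaxed optimum would be about 26.1, but courses are indivisible.
Crypto + HCI: credit hours 8 + 5 = 13 ≤ 17, interest score 14 + 8 = 22.
Crypto + Networks: credit hours 8 + 9 = 17 ≤ 17, interest score 14 + 5 = 19.
Crypto + Systems + HCI: credit hours 8 + 2 + 5 = 15 ≤ 17, interest score 14 + 3 + 8 = 25.
Best is Crypto, Systems, and HCI with total interest score 25.

25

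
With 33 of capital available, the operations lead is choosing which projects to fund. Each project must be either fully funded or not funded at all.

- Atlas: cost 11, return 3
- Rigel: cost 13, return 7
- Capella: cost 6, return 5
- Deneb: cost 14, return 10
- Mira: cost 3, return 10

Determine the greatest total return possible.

Capella + Deneb + Mira: cost 6 + 14 + 3 = 23 ≤ 33, return 5 + 10 + 10 = 25.
Rigel + Deneb + Mira: cost 13 + 14 + 3 = 30 ≤ 33, return 7 + 10 + 10 = 27.
Best is Rigel, Deneb, and Mira with total return 27.

27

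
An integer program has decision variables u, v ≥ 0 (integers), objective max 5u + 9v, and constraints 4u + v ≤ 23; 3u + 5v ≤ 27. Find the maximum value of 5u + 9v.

The continuous relaxation peaks at (0, 5.4) with value 48.60; rounding to a feasible lattice point costs some objective.
(u,v)=(4,3): 4·4+1·3=19≤23, 3·4+5·3=27≤27, objective 47.
(u,v)=(0,5): 4·0+1·5=5≤23, 3·0+5·5=25≤27, objective 45.
(u,v)=(5,2): 4·5+1·2=22≤23, 3·5+5·2=25≤27, objective 43.
The best lattice point is (4,3), giving 47.

47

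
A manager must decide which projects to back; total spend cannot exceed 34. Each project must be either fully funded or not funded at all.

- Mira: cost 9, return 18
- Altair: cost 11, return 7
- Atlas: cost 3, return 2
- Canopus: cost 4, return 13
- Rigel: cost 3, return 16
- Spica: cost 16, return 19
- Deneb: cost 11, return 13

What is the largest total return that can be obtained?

66

Allowing fractional choices, the relaxed optimum would be about 68.4, but projects are indivisible.
Mira + Canopus + Rigel + Spica: cost 9 + 4 + 3 + 16 = 32 ≤ 34, return 18 + 13 + 16 + 19 = 66.
Mira + Atlas + Canopus + Rigel + Deneb: cost 9 + 3 + 4 + 3 + 11 = 30 ≤ 34, return 18 + 2 + 13 + 16 + 13 = 62.
Canopus + Rigel + Spica + Deneb: cost 4 + 3 + 16 + 11 = 34 ≤ 34, return 13 + 16 + 19 + 13 = 61.
Best is Mira, Canopus, Rigel, and Spica with total return 66.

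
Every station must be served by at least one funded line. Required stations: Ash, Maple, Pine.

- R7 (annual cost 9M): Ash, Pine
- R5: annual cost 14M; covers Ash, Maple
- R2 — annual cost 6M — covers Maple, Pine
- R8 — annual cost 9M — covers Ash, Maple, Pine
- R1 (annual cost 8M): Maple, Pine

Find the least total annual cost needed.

R8 alone covers Ash, Maple, Pine — every station.
Total annual cost: 9.

9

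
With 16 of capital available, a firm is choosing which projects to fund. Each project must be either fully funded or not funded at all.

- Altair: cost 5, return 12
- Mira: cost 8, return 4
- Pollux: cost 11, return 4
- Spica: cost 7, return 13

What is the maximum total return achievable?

25

Take Altair and Spica: cost 5 + 7 = 12 ≤ 16, return 12 + 13 = 25.
No other feasible combination does better.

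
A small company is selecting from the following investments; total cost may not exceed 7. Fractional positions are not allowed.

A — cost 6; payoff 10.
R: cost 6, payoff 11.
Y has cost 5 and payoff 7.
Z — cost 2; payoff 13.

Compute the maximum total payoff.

Allowing fractional choices, the relaxed optimum would be about 22.2, but investments are indivisible.
Y + Z: cost 5 + 2 = 7 ≤ 7, payoff 7 + 13 = 20.
Z: cost 2 ≤ 7, payoff 13.
Best is Y and Z with total payoff 20.

20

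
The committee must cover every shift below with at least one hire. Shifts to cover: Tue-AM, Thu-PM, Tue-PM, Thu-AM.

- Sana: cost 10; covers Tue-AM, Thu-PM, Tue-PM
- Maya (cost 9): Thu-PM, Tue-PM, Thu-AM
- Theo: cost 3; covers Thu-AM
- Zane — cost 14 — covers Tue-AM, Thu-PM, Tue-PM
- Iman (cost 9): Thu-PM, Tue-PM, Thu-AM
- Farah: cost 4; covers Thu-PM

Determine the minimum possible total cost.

The greedy cost-per-new-shift heuristic would pick Maya and Sana for 19, but a cheaper cover exists.
Choose Sana and Theo: together they cover Tue-AM, Thu-PM, Tue-PM, Thu-AM — every shift.
Total cost: 10 + 3 = 13.
No cover costs less than 13.

13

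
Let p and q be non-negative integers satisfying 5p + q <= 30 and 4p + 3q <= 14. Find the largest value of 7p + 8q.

Relaxing integrality, the LP optimum is 37.33 at (p,q) = (0, 4.67), which is not an integer point.
(p,q)=(0,4): 5·0+1·4=4≤30, 4·0+3·4=12≤14, objective 32.
(p,q)=(1,3): 5·1+1·3=8≤30, 4·1+3·3=13≤14, objective 31.
(p,q)=(0,3): 5·0+1·3=3≤30, 4·0+3·3=9≤14, objective 24.
The best lattice point is (0,4), giving 32.

32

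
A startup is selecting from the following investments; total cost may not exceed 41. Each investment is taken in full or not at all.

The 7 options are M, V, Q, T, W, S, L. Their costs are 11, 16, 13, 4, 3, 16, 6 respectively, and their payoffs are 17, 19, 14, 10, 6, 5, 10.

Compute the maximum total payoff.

Take M, V, T, W, and L: cost 11 + 16 + 4 + 3 + 6 = 40 ≤ 41, payoff 17 + 19 + 10 + 6 + 10 = 62.
No other feasible combination does better.

62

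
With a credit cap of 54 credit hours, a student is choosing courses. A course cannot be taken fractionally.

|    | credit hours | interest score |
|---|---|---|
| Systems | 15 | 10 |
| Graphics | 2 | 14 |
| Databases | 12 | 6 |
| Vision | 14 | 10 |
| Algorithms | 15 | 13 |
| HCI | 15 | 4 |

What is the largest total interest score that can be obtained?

47

Allowing fractional choices, the relaxed optimum would be about 51.0, but courses are indivisible.
Systems + Graphics + Vision + Algorithms: credit hours 15 + 2 + 14 + 15 = 46 ≤ 54, interest score 10 + 14 + 10 + 13 = 47.
Systems + Graphics + Databases + Algorithms: credit hours 15 + 2 + 12 + 15 = 44 ≤ 54, interest score 10 + 14 + 6 + 13 = 43.
Graphics + Databases + Vision + Algorithms: credit hours 2 + 12 + 14 + 15 = 43 ≤ 54, interest score 14 + 6 + 10 + 13 = 43.
Best is Systems, Graphics, Vision, and Algorithms with total interest score 47.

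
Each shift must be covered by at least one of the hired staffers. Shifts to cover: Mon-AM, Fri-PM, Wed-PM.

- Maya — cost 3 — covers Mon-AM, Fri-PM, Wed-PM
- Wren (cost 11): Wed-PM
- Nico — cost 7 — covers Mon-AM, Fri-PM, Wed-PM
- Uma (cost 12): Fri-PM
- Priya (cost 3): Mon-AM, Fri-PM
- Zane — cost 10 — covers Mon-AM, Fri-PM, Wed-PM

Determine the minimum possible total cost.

This is a weighted set-cover instance.
Maya alone covers Mon-AM, Fri-PM, Wed-PM — every shift.
Total cost: 3.

3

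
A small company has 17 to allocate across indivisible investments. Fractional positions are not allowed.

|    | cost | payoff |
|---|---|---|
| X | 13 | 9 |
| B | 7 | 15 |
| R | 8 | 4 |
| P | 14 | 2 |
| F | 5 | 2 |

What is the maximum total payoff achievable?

This is an integer program with binary decision variables.
B + R: cost 7 + 8 = 15 ≤ 17, payoff 15 + 4 = 19.
B + F: cost 7 + 5 = 12 ≤ 17, payoff 15 + 2 = 17.
B: cost 7 ≤ 17, payoff 15.
Best is B and R with total payoff 19.

19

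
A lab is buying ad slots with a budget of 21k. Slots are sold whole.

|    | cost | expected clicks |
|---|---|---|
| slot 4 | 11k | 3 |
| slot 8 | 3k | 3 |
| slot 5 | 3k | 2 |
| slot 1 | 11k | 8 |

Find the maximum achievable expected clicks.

13

Allowing fractional choices, the relaxed optimum would be about 14.1, but ad slots are indivisible.
slot 8 + slot 1: cost 3 + 11 = 14 ≤ 21, expected clicks 3 + 8 = 11.
slot 8 + slot 5 + slot 1: cost 3 + 3 + 11 = 17 ≤ 21, expected clicks 3 + 2 + 8 = 13.
Best is slot 8, slot 5, and slot 1 with total expected clicks 13.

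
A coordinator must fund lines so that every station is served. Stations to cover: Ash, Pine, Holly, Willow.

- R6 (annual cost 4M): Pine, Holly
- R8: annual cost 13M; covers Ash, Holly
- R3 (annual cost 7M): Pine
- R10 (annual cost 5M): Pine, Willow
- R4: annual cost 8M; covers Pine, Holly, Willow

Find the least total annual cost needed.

18

The greedy cost-per-new-station heuristic would pick R6, R10, and R8 for 22, but a cheaper cover exists.
Choose R8 and R10: together they cover Ash, Pine, Holly, Willow — every station.
Total annual cost: 13 + 5 = 18.
No cover costs less than 18.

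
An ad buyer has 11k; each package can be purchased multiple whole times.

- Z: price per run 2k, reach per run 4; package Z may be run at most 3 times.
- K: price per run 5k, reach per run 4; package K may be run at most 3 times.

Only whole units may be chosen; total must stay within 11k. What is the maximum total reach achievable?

16

Z has the best ratio (4/2); taking only Z gives at most 3×4 = 12 (stopped by the supply cap of 3).
Mixing does better — 3×Z and 1×K: price 11 ≤ 11, reach 3·4 + 1·4 = 16.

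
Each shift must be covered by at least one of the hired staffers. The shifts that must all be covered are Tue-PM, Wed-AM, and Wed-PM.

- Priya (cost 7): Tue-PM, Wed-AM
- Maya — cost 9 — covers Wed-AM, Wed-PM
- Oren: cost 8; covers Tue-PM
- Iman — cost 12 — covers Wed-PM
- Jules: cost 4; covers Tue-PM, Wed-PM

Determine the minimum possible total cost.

Choose Priya and Jules: together they cover Tue-PM, Wed-AM, Wed-PM — every shift.
Total cost: 7 + 4 = 11.
No cover costs less than 11.

11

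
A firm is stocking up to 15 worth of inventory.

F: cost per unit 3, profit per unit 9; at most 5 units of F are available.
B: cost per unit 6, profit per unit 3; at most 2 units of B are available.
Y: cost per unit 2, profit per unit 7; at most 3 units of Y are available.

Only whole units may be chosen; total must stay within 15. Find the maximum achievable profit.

This is a bounded integer knapsack.
5×F: cost 15 ≤ 15, profit 5·9 = 45.
3×F and 3×Y: cost 15 ≤ 15, profit 3·9 + 3·7 = 48.
Best is 48.

48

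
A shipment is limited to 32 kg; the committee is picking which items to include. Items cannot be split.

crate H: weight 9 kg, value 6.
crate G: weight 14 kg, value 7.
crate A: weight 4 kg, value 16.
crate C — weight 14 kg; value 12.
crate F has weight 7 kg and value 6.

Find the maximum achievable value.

35

Allowing fractional choices, the relaxed optimum would be about 38.7, but items are indivisible.
crate H + crate A + crate C: weight 9 + 4 + 14 = 27 ≤ 32, value 6 + 16 + 12 = 34.
crate G + crate A + crate C: weight 14 + 4 + 14 = 32 ≤ 32, value 7 + 16 + 12 = 35.
crate A + crate C + crate F: weight 4 + 14 + 7 = 25 ≤ 32, value 16 + 12 + 6 = 34.
Best is crate G, crate A, and crate C with total value 35.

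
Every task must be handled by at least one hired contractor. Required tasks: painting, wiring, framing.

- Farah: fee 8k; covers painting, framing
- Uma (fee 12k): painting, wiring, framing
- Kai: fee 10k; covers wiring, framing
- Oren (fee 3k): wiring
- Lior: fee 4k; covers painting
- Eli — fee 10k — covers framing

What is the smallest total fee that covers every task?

Choose Farah and Oren: together they cover painting, wiring, framing — every task.
Total fee: 8 + 3 = 11.
No cover costs less than 11.

11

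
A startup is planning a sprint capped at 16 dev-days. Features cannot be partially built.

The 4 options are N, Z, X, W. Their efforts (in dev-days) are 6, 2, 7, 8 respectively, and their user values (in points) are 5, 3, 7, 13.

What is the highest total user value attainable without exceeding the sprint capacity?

N + W: effort 6 + 8 = 14 ≤ 16, user value 5 + 13 = 18.
X + W: effort 7 + 8 = 15 ≤ 16, user value 7 + 13 = 20.
N + Z + W: effort 6 + 2 + 8 = 16 ≤ 16, user value 5 + 3 + 13 = 21.
Best is N, Z, and W with total user value 21.

21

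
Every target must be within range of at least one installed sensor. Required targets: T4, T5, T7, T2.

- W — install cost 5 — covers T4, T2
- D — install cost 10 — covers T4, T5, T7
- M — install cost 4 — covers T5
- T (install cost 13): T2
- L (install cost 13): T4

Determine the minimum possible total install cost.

The greedy cost-per-new-target heuristic would pick W, M, and D for 19, but a cheaper cover exists.
Choose W and D: together they cover T4, T5, T7, T2 — every target.
Total install cost: 5 + 10 = 15.
No cover costs less than 15.

15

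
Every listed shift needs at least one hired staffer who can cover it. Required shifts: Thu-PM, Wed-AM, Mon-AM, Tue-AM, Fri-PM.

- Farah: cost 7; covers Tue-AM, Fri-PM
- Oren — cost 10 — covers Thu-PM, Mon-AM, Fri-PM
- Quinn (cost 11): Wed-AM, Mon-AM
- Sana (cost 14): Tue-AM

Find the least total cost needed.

28

Choose Farah, Oren, and Quinn: together they cover Thu-PM, Wed-AM, Mon-AM, Tue-AM, Fri-PM — every shift.
Total cost: 7 + 10 + 11 = 28.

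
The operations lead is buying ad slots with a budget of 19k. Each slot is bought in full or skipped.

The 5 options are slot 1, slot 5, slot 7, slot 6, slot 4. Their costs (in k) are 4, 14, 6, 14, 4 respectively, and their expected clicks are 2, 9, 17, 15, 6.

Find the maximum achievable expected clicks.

slot 1 + slot 7 + slot 4: cost 4 + 6 + 4 = 14 ≤ 19, expected clicks 2 + 17 + 6 = 25.
slot 7 + slot 4: cost 6 + 4 = 10 ≤ 19, expected clicks 17 + 6 = 23.
Best is slot 1, slot 7, and slot 4 with total expected clicks 25.

25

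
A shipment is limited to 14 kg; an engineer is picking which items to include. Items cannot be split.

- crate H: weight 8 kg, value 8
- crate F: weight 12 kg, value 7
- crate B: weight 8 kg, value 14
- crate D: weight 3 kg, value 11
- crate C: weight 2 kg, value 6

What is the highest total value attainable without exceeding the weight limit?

31

Allowing fractional choices, the relaxed optimum would be about 32.0, but items are indivisible.
crate B + crate D + crate C: weight 8 + 3 + 2 = 13 ≤ 14, value 14 + 11 + 6 = 31.
crate B + crate D: weight 8 + 3 = 11 ≤ 14, value 14 + 11 = 25.
crate H + crate D + crate C: weight 8 + 3 + 2 = 13 ≤ 14, value 8 + 11 + 6 = 25.
Best is crate B, crate D, and crate C with total value 31.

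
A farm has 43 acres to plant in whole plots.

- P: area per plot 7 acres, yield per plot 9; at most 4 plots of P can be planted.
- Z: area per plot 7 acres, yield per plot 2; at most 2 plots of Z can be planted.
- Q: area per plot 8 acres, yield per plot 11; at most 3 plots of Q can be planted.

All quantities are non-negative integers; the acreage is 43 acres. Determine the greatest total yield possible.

51

3×P and 2×Q: area 37 ≤ 43, yield 3·9 + 2·11 = 49.
2×P and 3×Q: area 38 ≤ 43, yield 2·9 + 3·11 = 51.
Best is 51.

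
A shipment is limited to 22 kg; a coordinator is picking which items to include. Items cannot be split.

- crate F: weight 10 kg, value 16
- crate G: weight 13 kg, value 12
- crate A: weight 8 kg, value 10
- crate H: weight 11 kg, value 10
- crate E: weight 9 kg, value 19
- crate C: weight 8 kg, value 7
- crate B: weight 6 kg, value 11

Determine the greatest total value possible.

This is an integer program with binary decision variables.
Take crate F and crate E: weight 10 + 9 = 19 ≤ 22, value 16 + 19 = 35.
No other feasible combination does better.

35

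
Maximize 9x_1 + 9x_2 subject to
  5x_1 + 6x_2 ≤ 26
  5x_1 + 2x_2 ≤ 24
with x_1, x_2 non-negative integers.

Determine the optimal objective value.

(x_1,x_2)=(4,1): 5·4+6·1=26≤26, 5·4+2·1=22≤24, objective 45.
(x_1,x_2)=(3,1): 5·3+6·1=21≤26, 5·3+2·1=17≤24, objective 36.
(x_1,x_2)=(4,0): 5·4+6·0=20≤26, 5·4+2·0=20≤24, objective 36.
The best lattice point is (4,1), giving 45.

45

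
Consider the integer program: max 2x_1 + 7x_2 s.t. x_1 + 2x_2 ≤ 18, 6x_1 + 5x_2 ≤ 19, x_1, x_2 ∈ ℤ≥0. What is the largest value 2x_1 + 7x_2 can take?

21

Relaxing integrality, the LP optimum is 26.60 at (x_1,x_2) = (0, 3.8), which is not an integer point.
(x_1,x_2)=(0,3): 1·0+2·3=6≤18, 6·0+5·3=15≤19, objective 21.
(x_1,x_2)=(1,2): 1·1+2·2=5≤18, 6·1+5·2=16≤19, objective 16.
(x_1,x_2)=(0,2): 1·0+2·2=4≤18, 6·0+5·2=10≤19, objective 14.
No feasible integer point exceeds 21.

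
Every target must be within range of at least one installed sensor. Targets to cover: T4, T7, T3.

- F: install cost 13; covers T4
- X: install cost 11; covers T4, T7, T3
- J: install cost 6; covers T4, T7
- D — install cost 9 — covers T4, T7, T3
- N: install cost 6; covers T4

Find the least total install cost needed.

9

The greedy cost-per-new-target heuristic would pick J and D for 15, but a cheaper cover exists.
D alone covers T4, T7, T3 — every target.
Total install cost: 9.
No cover costs less than 9.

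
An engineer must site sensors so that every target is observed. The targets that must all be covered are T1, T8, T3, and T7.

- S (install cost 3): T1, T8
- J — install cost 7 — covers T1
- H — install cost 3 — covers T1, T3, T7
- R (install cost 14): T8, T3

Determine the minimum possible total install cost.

Choose S and H: together they cover T1, T8, T3, T7 — every target.
Total install cost: 3 + 3 = 6.
No cover costs less than 6.

6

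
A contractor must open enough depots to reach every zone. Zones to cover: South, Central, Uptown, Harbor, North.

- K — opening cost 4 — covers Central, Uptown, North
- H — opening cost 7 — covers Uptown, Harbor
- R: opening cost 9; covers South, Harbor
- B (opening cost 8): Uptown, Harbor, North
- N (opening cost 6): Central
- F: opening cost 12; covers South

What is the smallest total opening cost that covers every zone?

13

This is a weighted set-cover instance.
Choose K and R: together they cover South, Central, Uptown, Harbor, North — every zone.
Total opening cost: 4 + 9 = 13.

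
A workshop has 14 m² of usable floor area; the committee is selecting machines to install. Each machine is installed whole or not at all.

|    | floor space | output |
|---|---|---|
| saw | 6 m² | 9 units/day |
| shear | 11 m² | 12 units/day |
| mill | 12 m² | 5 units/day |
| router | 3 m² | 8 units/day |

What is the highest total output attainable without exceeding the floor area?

20

This is a 0-1 knapsack instance.
Take shear and router: floor space 11 + 3 = 14 ≤ 14, output 12 + 8 = 20.
No other feasible combination does better.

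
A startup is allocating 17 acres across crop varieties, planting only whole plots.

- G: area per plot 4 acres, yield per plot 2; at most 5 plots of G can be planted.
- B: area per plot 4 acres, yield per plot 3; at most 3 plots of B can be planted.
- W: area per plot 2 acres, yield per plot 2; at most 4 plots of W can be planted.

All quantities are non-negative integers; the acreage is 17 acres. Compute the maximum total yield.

14

2×B and 4×W: area 16 ≤ 17, yield 2·3 + 4·2 = 14.
3×B and 2×W: area 16 ≤ 17, yield 3·3 + 2·2 = 13.
Best is 14.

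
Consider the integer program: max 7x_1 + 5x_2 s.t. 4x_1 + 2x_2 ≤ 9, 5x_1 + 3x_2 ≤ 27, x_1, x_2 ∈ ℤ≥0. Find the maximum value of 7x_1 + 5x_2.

The continuous relaxation peaks at (0, 4.5) with value 22.50; rounding to a feasible lattice point costs some objective.
(x_1,x_2)=(0,4) is feasible, giving 20.
(x_1,x_2)=(0,3) is feasible, giving 15.
No feasible integer point exceeds 20.

20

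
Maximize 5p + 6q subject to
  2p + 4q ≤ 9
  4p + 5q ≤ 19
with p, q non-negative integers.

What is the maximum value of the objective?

(p,q)=(4,0): 2·4+4·0=8≤9, 4·4+5·0=16≤19, objective 20.
(p,q)=(3,0): 2·3+4·0=6≤9, 4·3+5·0=12≤19, objective 15.
No feasible integer point exceeds 20.

20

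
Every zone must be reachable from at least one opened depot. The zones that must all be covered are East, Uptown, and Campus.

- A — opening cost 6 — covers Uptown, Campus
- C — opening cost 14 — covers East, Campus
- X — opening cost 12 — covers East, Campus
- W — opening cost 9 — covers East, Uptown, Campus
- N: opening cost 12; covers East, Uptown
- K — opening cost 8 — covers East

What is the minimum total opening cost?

The greedy cost-per-new-zone heuristic would pick A and K for 14, but a cheaper cover exists.
W alone covers East, Uptown, Campus — every zone.
Total opening cost: 9.
No cover costs less than 9.

9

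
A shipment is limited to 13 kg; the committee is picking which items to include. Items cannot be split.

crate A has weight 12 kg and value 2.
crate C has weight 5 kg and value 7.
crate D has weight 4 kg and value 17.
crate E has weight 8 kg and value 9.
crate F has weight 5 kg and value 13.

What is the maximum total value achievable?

30

Treat it as a binary knapsack problem.
crate C + crate D: weight 5 + 4 = 9 ≤ 13, value 7 + 17 = 24.
crate D + crate E: weight 4 + 8 = 12 ≤ 13, value 17 + 9 = 26.
crate D + crate F: weight 4 + 5 = 9 ≤ 13, value 17 + 13 = 30.
Best is crate D and crate F with total value 30.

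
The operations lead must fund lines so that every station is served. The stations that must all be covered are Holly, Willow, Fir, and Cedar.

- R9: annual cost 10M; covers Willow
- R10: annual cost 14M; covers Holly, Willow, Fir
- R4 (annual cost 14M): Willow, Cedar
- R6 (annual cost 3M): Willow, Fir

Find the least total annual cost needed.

28

The greedy cost-per-new-station heuristic would pick R6, R10, and R4 for 31, but a cheaper cover exists.
Choose R10 and R4: together they cover Holly, Willow, Fir, Cedar — every station.
Total annual cost: 14 + 14 = 28.
No cover costs less than 28.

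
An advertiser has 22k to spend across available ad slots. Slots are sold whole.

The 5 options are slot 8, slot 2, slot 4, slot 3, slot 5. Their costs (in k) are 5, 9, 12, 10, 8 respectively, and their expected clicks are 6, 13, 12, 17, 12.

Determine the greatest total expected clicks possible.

Take slot 8, slot 2, and slot 5: cost 5 + 9 + 8 = 22 ≤ 22, expected clicks 6 + 13 + 12 = 31.
No other feasible combination does better.

31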